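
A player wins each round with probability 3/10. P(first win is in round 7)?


Geometric: P(X=7) = (1-p)^(k-1)×p = (7/10)^6×3/10 = 352947/10000000

P(X=7) = 352947/10000000 ≈ 3.53%


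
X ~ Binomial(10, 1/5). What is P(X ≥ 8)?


P(X ≥ 8) = Σ P(X=i) for i=8..10
P(X=8) = 144/1953125
P(X=9) = 8/1953125
P(X=10) = 1/9765625
Sum = 761/9765625

P(X ≥ 8) = 761/9765625 ≈ 0.01%


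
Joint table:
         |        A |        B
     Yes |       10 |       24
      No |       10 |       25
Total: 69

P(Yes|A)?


P(Yes|A) = 10/(10+10) = 10/20 = 1/2

P = 1/2 ≈ 50.00%


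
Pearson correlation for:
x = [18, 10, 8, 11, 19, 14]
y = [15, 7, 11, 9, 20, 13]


n=6, Σx=80, Σy=75, Σxy=1089, Σx²=1166, Σy²=1045
r = (6×1089 - 80×75)/√((6×1166 - 80²)(6×1045 - 75²))
= 534/√(596×645) = 534/√384420 ≈ 534/620.0161 ≈ 0.8613

r ≈ 0.8613


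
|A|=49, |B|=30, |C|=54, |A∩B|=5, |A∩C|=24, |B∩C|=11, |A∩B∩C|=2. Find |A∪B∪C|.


|A∪B∪C| = 49+30+54-5-24-11+2 = 95

|A∪B∪C| = 95


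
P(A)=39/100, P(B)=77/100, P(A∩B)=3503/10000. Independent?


P(A)×P(B) = 3003/10000
P(A∩B) = 3503/10000
Not equal → NOT independent

No, not independent


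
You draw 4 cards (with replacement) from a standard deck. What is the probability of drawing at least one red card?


P(not a red card) = 26/52 = 1/2
P(none in 4 draws) = (1/2)^4 = 1/16
P(≥1 red card) = 1 - 1/16 = 15/16

P = 15/16 ≈ 93.75%


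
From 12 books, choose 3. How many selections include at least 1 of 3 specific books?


Complement: C(12,3) - C(9,3) = 220 - 84 = 136

136


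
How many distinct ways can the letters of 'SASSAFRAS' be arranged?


Letters: 9, freq: {'S': 4, 'A': 3, 'F': 1, 'R': 1}
9!/(4!×3!×1!×1!) = 362880/144 = 2520

2520


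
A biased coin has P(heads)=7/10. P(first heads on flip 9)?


Geometric: P(X=9) = (1-p)^(k-1)×p = (3/10)^8×7/10 = 45927/1000000000

P(X=9) = 45927/1000000000 ≈ 0.00%


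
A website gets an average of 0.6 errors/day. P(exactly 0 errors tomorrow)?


Poisson(λ=0.6): P(X=0) = e^(-λ)×λ^k/k!
= e^(-0.6) × 0.6^0 / 0!
≈ 0.5488116361 × 1 / 1 ≈ 0.548812

P(X=0) ≈ 0.548812 ≈ 54.88%


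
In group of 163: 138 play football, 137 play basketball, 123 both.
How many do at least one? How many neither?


|A∪B| = 138+137-123 = 152
Neither = 163-152 = 11

At least one: 152; Neither: 11


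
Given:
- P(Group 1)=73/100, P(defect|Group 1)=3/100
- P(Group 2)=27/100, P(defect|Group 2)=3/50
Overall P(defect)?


P(B) = Σ P(B|Aᵢ)×P(Aᵢ)
  3/100×73/100 = 219/10000
  3/50×27/100 = 81/5000
Sum = 381/10000

P(defect) = 381/10000 ≈ 3.81%


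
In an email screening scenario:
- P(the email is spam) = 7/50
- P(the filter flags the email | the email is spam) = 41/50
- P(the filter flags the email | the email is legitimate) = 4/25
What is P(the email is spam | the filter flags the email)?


Using Bayes' theorem:
P(A|B) = P(B|A)·P(A) / P(B)

P(the filter flags the email) = 41/50 × 7/50 + 4/25 × 43/50
= 287/2500 + 86/625 = 631/2500

P(the email is spam|the filter flags the email) = (287/2500) / (631/2500) = 287/631

P(the email is spam|the filter flags the email) = 287/631 ≈ 45.48%


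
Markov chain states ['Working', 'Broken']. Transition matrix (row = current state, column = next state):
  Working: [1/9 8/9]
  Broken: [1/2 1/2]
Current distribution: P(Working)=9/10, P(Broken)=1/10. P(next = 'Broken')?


P(next=Broken) = Σᵢ P(now=i)×P(i→Broken)
= 9/10×8/9 + 1/10×1/2
= 4/5 + 1/20 = 17/20

P = 17/20 ≈ 0.8500


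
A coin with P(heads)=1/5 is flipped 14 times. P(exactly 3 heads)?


Binomial: P(X=3) = C(14,3)×p^3×(1-p)^11
= 364 × 1/125 × 4194304/48828125 = 1526726656/6103515625

P(X=3) = 1526726656/6103515625 ≈ 25.01%


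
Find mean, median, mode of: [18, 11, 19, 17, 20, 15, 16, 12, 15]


Sorted: [11, 12, 15, 15, 16, 17, 18, 19, 20]
Mean = 143/9
Median = 16
Freq: {18: 1, 11: 1, 19: 1, 17: 1, 20: 1, 15: 2, 16: 1, 12: 1}
Mode: [15]

Mean=143/9, Median=16, Mode=15


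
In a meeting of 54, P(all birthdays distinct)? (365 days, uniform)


P(all different) = Π(365-i)/365 for i=0..53
= (365/365)×(364/365)×...×(312/365)
= 0.016123

P ≈ 0.0161 ≈ 1.61%


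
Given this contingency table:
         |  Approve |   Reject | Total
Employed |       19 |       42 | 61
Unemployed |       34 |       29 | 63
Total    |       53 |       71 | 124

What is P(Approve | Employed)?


P(Approve | Employed) = 19/(19+42) = 19/61

P(Approve|Employed) = 19/61 ≈ 31.15%


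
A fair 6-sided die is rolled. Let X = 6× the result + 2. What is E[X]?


E[die] = (1+6)/2 = 7/2
E[X] = 6×7/2 + 2 = 23

E[X] = 23


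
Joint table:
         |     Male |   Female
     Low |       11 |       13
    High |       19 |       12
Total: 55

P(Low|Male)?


P(Low|Male) = 11/(11+19) = 11/30

P = 11/30 ≈ 36.67%


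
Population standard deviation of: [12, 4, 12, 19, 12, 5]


Mean = 64/6 = 32/3
  (12-32/3)²=16/9
  (4-32/3)²=400/9
  (12-32/3)²=16/9
  (19-32/3)²=625/9
  (12-32/3)²=16/9
  (5-32/3)²=289/9
Σ(x-μ)² = 454/3
σ² = (454/3)/6 = 227/9

σ = √(227/9) ≈ 5.0222


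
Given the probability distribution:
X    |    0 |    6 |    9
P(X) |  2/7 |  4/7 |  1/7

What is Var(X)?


E[X] = 33/7
E[X²] = 225/7
Var(X) = E[X²] - (E[X])² = 225/7 - 1089/49 = 486/49

Var(X) = 486/49 ≈ 9.9184


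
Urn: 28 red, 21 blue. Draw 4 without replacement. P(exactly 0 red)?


Hypergeometric: C(28,0)×C(21,4)/C(49,4)
= 1×5985/211876 = 855/30268

P(X=0) = 855/30268 ≈ 2.82%


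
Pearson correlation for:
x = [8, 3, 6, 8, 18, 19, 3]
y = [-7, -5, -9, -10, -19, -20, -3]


n=7, Σx=65, Σy=-73, Σxy=-936, Σx²=867, Σy²=1025
r = (7×(-936) - 65×(-73))/√((7×867 - 65²)(7×1025 - (-73)²))
= -1807/√(1844×1846) = -1807/√3404024 ≈ -1807/1844.9997 ≈ -0.9794

r ≈ -0.9794


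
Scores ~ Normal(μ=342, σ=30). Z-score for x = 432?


z = (x - μ)/σ = (432 - 342)/30 = 3.0

z = 3.0


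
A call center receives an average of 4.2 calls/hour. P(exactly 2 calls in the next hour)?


Poisson(λ=4.2): P(X=2) = e^(-λ)×λ^k/k!
= e^(-4.2) × 4.2^2 / 2!
≈ 0.01499557682 × 17.64 / 2 ≈ 0.132261

P(X=2) ≈ 0.132261 ≈ 13.23%


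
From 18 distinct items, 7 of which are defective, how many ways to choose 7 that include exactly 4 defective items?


Choose 4 of the 7 defective items and 3 of the other 11 items:
C(7,4)×C(11,3) = 35×165 = 5775

5775


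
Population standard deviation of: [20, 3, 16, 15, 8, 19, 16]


Mean = 97/7
  (20-97/7)²=1849/49
  (3-97/7)²=5776/49
  (16-97/7)²=225/49
  (15-97/7)²=64/49
  (8-97/7)²=1681/49
  (19-97/7)²=1296/49
  (16-97/7)²=225/49
Σ(x-μ)² = 1588/7
σ² = (1588/7)/7 = 1588/49

σ = √(1588/49) ≈ 5.6928


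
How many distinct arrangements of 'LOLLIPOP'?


Letters: 8, freq: {'L': 3, 'O': 2, 'I': 1, 'P': 2}
8!/(3!×2!×1!×2!) = 40320/24 = 1680

1680


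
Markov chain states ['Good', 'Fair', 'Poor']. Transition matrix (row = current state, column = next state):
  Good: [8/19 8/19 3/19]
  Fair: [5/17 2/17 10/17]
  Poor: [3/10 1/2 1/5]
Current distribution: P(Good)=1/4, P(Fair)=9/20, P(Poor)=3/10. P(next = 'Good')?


P(next=Good) = Σᵢ P(now=i)×P(i→Good)
= 1/4×8/19 + 9/20×5/17 + 3/10×3/10
= 2/19 + 9/68 + 9/100 = 5291/16150

P = 5291/16150 ≈ 0.3276


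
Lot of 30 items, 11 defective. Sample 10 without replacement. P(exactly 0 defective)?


Hypergeometric: C(11,0)×C(19,10)/C(30,10)
= 1×92378/30045015 = 646/210105

P(X=0) = 646/210105 ≈ 0.31%


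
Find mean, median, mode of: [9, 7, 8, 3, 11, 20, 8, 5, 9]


Sorted: [3, 5, 7, 8, 8, 9, 9, 11, 20]
Mean = 80/9
Median = 8
Freq: {9: 2, 7: 1, 8: 2, 3: 1, 11: 1, 20: 1, 5: 1}
Mode: [8, 9]

Mean=80/9, Median=8, Mode=[8, 9]


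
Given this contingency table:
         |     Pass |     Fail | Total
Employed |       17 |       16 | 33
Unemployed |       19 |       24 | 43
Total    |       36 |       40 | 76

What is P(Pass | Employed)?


P(Pass | Employed) = 17/(17+16) = 17/33

P(Pass|Employed) = 17/33 ≈ 51.52%


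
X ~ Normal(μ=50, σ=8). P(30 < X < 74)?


z₁=(30-50)/8=-2.5, z₂=(74-50)/8=3.0
P = Φ(3.0) - Φ(-2.5) = 0.998650 - 0.006210 = 0.992440 ≈ 0.9924

P(30 < X < 74) ≈ 0.9924


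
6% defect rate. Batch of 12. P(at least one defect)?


P(all good) = (47/50)^12 = 116191483108948578241/244140625000000000000
P(≥1 defect) = 127949141891051421759/244140625000000000000

P = 127949141891051421759/244140625000000000000 ≈ 52.41%


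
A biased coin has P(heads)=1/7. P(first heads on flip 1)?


Geometric: P(X=1) = (1-p)^(k-1)×p = (6/7)^0×1/7 = 1/7

P(X=1) = 1/7 ≈ 14.29%


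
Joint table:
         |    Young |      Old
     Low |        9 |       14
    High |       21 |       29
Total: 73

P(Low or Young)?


P(Low∨Young) = P(Low) + P(Young) - P(Low∧Young)
= (23 + 30 - 9)/73 = 44/73

P = 44/73 ≈ 60.27%


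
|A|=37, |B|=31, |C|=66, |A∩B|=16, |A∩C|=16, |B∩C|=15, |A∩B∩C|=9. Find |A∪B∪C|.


|A∪B∪C| = 37+31+66-16-16-15+9 = 96

|A∪B∪C| = 96


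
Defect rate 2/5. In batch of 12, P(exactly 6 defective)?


Binomial: P(X=6) = C(12,6)×p^6×(1-p)^6
= 924 × 64/15625 × 729/15625 = 43110144/244140625

P(X=6) = 43110144/244140625 ≈ 17.66%


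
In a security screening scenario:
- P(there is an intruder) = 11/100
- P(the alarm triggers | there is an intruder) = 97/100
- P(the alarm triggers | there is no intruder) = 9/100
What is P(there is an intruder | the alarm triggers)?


Using Bayes' theorem:
P(A|B) = P(B|A)·P(A) / P(B)

P(the alarm triggers) = 97/100 × 11/100 + 9/100 × 89/100
= 1067/10000 + 801/10000 = 467/2500

P(there is an intruder|the alarm triggers) = (1067/10000) / (467/2500) = 1067/1868

P(there is an intruder|the alarm triggers) = 1067/1868 ≈ 57.12%


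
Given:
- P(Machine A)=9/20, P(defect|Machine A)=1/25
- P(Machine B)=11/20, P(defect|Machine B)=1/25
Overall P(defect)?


P(B) = Σ P(B|Aᵢ)×P(Aᵢ)
  1/25×9/20 = 9/500
  1/25×11/20 = 11/500
Sum = 1/25

P(defect) = 1/25 ≈ 4.00%


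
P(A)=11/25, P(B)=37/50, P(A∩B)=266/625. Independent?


P(A)×P(B) = 407/1250
P(A∩B) = 266/625
Not equal → NOT independent

No, not independent


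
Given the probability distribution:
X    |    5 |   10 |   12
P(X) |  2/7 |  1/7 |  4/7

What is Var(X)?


E[X] = 68/7
E[X²] = 726/7
Var(X) = E[X²] - (E[X])² = 726/7 - 4624/49 = 458/49

Var(X) = 458/49 ≈ 9.3469


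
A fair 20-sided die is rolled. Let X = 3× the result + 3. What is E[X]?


E[die] = (1+20)/2 = 21/2
E[X] = 3×21/2 + 3 = 69/2

E[X] = 69/2


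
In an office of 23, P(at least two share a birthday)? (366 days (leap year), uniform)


P(all different) = Π(366-i)/366 for i=0..22
= 0.493677
P(match) = 1 - 0.493677 = 0.506323

P ≈ 0.5063 ≈ 50.63%


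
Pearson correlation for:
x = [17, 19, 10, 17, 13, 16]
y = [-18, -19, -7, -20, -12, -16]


n=6, Σx=92, Σy=-92, Σxy=-1489, Σx²=1464, Σy²=1534
r = (6×(-1489) - 92×(-92))/√((6×1464 - 92²)(6×1534 - (-92)²))
= -470/√(320×740) = -470/√236800 ≈ -470/486.6210 ≈ -0.9658

r ≈ -0.9658


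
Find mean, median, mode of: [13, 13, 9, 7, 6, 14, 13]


Sorted: [6, 7, 9, 13, 13, 13, 14]
Mean = 75/7
Median = 13
Freq: {13: 3, 9: 1, 7: 1, 6: 1, 14: 1}
Mode: [13]

Mean=75/7, Median=13, Mode=13


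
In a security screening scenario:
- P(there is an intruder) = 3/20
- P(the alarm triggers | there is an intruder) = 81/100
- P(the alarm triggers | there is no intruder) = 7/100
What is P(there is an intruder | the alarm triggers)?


Using Bayes' theorem:
P(A|B) = P(B|A)·P(A) / P(B)

P(the alarm triggers) = 81/100 × 3/20 + 7/100 × 17/20
= 243/2000 + 119/2000 = 181/1000

P(there is an intruder|the alarm triggers) = (243/2000) / (181/1000) = 243/362

P(there is an intruder|the alarm triggers) = 243/362 ≈ 67.13%


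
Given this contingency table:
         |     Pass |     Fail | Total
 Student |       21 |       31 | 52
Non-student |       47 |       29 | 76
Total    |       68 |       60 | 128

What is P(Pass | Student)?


P(Pass | Student) = 21/(21+31) = 21/52

P(Pass|Student) = 21/52 ≈ 40.38%


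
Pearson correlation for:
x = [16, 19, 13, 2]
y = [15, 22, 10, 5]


n=4, Σx=50, Σy=52, Σxy=798, Σx²=790, Σy²=834
r = (4×798 - 50×52)/√((4×790 - 50²)(4×834 - 52²))
= 592/√(660×632) = 592/√417120 ≈ 592/645.8483 ≈ 0.9166

r ≈ 0.9166


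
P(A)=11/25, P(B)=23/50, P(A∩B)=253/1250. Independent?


P(A)×P(B) = 253/1250
P(A∩B) = 253/1250
Equal ✓ → Independent

Yes, independent


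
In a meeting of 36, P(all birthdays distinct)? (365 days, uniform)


P(all different) = Π(365-i)/365 for i=0..35
= (365/365)×(364/365)×...×(330/365)
= 0.167818

P ≈ 0.1678 ≈ 16.78%


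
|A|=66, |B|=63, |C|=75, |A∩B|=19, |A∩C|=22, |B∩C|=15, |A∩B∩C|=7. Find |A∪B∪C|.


|A∪B∪C| = 66+63+75-19-22-15+7 = 155

|A∪B∪C| = 155


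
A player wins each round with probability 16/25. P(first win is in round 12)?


Geometric: P(X=12) = (1-p)^(k-1)×p = (9/25)^11×16/25 = 502096953744/59604644775390625

P(X=12) = 502096953744/59604644775390625 ≈ 0.00%


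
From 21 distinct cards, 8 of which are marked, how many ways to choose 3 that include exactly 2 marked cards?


Choose 2 of the 8 marked cards and 1 of the other 13 cards:
C(8,2)×C(13,1) = 28×13 = 364

364


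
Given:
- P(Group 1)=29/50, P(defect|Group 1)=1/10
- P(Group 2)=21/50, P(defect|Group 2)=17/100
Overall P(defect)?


P(B) = Σ P(B|Aᵢ)×P(Aᵢ)
  1/10×29/50 = 29/500
  17/100×21/50 = 357/5000
Sum = 647/5000

P(defect) = 647/5000 ≈ 12.94%


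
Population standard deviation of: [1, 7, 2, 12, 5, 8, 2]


Mean = 37/7
  (1-37/7)²=900/49
  (7-37/7)²=144/49
  (2-37/7)²=529/49
  (12-37/7)²=2209/49
  (5-37/7)²=4/49
  (8-37/7)²=361/49
  (2-37/7)²=529/49
Σ(x-μ)² = 668/7
σ² = (668/7)/7 = 668/49

σ = √(668/49) ≈ 3.6922


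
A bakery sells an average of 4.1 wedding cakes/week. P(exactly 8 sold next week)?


Poisson(λ=4.1): P(X=8) = e^(-λ)×λ^k/k!
= e^(-4.1) × 4.1^8 / 8!
≈ 0.0165726754 × 79849.2522912 / 40320 ≈ 0.032820

P(X=8) ≈ 0.032820 ≈ 3.28%


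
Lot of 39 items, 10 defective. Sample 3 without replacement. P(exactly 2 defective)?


Hypergeometric: C(10,2)×C(29,1)/C(39,3)
= 45×29/9139 = 1305/9139

P(X=2) = 1305/9139 ≈ 14.28%


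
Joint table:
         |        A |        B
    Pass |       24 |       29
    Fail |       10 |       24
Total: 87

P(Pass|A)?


P(Pass|A) = 24/(24+10) = 24/34 = 12/17

P = 12/17 ≈ 70.59%


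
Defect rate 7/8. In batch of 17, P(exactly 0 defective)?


Binomial: P(X=0) = C(17,0)×p^0×(1-p)^17
= 1 × 1 × 1/2251799813685248 = 1/2251799813685248

P(X=0) = 1/2251799813685248 ≈ 0.00%


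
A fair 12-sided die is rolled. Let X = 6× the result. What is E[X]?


E[die] = (1+12)/2 = 13/2
E[X] = 6 × 13/2 = 39

E[X] = 39


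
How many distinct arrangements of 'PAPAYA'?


Letters: 6, freq: {'P': 2, 'A': 3, 'Y': 1}
6!/(2!×3!×1!) = 720/12 = 60

60


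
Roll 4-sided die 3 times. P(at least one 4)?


P(no 4)^3 = (3/4)^3 = 27/64
P(≥1) = 1 - 27/64 = 37/64

P = 37/64 ≈ 57.81%


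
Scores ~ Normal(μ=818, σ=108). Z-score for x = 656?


z = (x - μ)/σ = (656 - 818)/108 = -1.5

z = -1.5


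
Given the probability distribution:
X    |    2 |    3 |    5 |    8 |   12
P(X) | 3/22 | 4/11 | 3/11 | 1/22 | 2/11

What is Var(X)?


E[X] = 58/11
E[X²] = 437/11
Var(X) = E[X²] - (E[X])² = 437/11 - 3364/121 = 1443/121

Var(X) = 1443/121 ≈ 11.9256


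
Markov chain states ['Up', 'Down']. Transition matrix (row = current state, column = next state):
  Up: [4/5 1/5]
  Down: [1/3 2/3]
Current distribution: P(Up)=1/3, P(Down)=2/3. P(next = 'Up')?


P(next=Up) = Σᵢ P(now=i)×P(i→Up)
= 1/3×4/5 + 2/3×1/3
= 4/15 + 2/9 = 22/45

P = 22/45 ≈ 0.4889


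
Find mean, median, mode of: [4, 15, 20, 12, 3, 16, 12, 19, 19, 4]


Sorted: [3, 4, 4, 12, 12, 15, 16, 19, 19, 20]
Mean = 124/10 = 62/5
Median = 27/2
Freq: {4: 2, 15: 1, 20: 1, 12: 2, 3: 1, 16: 1, 19: 2}
Mode: [4, 12, 19]

Mean=62/5, Median=27/2, Mode=[4, 12, 19]


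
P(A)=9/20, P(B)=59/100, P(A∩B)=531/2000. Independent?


P(A)×P(B) = 531/2000
P(A∩B) = 531/2000
Equal ✓ → Independent

Yes, independent


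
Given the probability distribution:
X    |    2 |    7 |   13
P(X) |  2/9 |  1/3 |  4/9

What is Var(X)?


E[X] = 77/9
E[X²] = 277/3
Var(X) = E[X²] - (E[X])² = 277/3 - 5929/81 = 1550/81

Var(X) = 1550/81 ≈ 19.1358


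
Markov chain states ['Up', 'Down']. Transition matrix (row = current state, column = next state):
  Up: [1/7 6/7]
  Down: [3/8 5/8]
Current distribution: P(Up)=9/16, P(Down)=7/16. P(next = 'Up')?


P(next=Up) = Σᵢ P(now=i)×P(i→Up)
= 9/16×1/7 + 7/16×3/8
= 9/112 + 21/128 = 219/896

P = 219/896 ≈ 0.2444


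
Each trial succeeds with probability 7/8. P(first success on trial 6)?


Geometric: P(X=6) = (1-p)^(k-1)×p = (1/8)^5×7/8 = 7/262144

P(X=6) = 7/262144 ≈ 0.00%


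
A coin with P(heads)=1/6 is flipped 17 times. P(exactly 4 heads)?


Binomial: P(X=4) = C(17,4)×p^4×(1-p)^13
= 2380 × 1/1296 × 1220703125/13060694016 = 726318359375/4231664861184

P(X=4) = 726318359375/4231664861184 ≈ 17.16%


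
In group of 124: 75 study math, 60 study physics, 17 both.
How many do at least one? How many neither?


|A∪B| = 75+60-17 = 118
Neither = 124-118 = 6

At least one: 118; Neither: 6


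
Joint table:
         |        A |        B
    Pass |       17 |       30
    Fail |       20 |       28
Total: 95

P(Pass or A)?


P(Pass∨A) = P(Pass) + P(A) - P(Pass∧A)
= (47 + 37 - 17)/95 = 67/95

P = 67/95 ≈ 70.53%


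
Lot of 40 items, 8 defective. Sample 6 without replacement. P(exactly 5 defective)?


Hypergeometric: C(8,5)×C(32,1)/C(40,6)
= 56×32/3838380 = 64/137085

P(X=5) = 64/137085 ≈ 0.05%


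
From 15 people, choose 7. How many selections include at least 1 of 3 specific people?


Complement: C(15,7) - C(12,7) = 6435 - 792 = 5643

5643


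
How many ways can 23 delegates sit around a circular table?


Circular arrangements of 23 distinct objects: fix one position to break rotational symmetry.
(n-1)! = 22! = 1124000727777607680000

1124000727777607680000


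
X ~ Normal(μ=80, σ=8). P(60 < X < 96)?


z₁=(60-80)/8=-2.5, z₂=(96-80)/8=2.0
P = Φ(2.0) - Φ(-2.5) = 0.977250 - 0.006210 = 0.971040 ≈ 0.9710

P(60 < X < 96) ≈ 0.9710


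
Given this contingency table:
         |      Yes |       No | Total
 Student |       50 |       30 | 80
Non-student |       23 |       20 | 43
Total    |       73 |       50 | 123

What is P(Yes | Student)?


P(Yes | Student) = 50/(50+30) = 50/80 = 5/8

P(Yes|Student) = 5/8 ≈ 62.50%


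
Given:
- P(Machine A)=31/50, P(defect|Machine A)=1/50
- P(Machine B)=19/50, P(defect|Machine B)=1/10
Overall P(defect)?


P(B) = Σ P(B|Aᵢ)×P(Aᵢ)
  1/50×31/50 = 31/2500
  1/10×19/50 = 19/500
Sum = 63/1250

P(defect) = 63/1250 ≈ 5.04%


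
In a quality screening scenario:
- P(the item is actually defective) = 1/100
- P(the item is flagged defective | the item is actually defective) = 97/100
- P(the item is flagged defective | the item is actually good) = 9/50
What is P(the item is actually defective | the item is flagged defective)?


Using Bayes' theorem:
P(A|B) = P(B|A)·P(A) / P(B)

P(the item is flagged defective) = 97/100 × 1/100 + 9/50 × 99/100
= 97/10000 + 891/5000 = 1879/10000

P(the item is actually defective|the item is flagged defective) = (97/10000) / (1879/10000) = 97/1879

P(the item is actually defective|the item is flagged defective) = 97/1879 ≈ 5.16%


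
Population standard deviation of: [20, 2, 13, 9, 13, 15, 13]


Mean = 85/7
  (20-85/7)²=3025/49
  (2-85/7)²=5041/49
  (13-85/7)²=36/49
  (9-85/7)²=484/49
  (13-85/7)²=36/49
  (15-85/7)²=400/49
  (13-85/7)²=36/49
Σ(x-μ)² = 1294/7
σ² = (1294/7)/7 = 1294/49

σ = √(1294/49) ≈ 5.1389


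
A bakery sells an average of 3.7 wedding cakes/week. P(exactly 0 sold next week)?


Poisson(λ=3.7): P(X=0) = e^(-λ)×λ^k/k!
= e^(-3.7) × 3.7^0 / 0!
≈ 0.02472352647 × 1 / 1 ≈ 0.024724

P(X=0) ≈ 0.024724 ≈ 2.47%


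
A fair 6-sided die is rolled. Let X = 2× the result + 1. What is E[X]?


E[die] = (1+6)/2 = 7/2
E[X] = 2×7/2 + 1 = 8

E[X] = 8


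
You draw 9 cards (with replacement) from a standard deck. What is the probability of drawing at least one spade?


P(not a spade) = 39/52 = 3/4
P(none in 9 draws) = (3/4)^9 = 19683/262144
P(≥1 spade) = 1 - 19683/262144 = 242461/262144

P = 242461/262144 ≈ 92.49%


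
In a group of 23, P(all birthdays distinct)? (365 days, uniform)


P(all different) = Π(365-i)/365 for i=0..22
= (365/365)×(364/365)×...×(343/365)
= 0.492703

P ≈ 0.4927 ≈ 49.27%


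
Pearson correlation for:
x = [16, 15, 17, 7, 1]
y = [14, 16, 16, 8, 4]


n=5, Σx=56, Σy=58, Σxy=796, Σx²=820, Σy²=788
r = (5×796 - 56×58)/√((5×820 - 56²)(5×788 - 58²))
= 732/√(964×576) = 732/√555264 ≈ 732/745.1604 ≈ 0.9823

r ≈ 0.9823


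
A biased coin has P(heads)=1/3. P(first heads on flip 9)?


Geometric: P(X=9) = (1-p)^(k-1)×p = (2/3)^8×1/3 = 256/19683

P(X=9) = 256/19683 ≈ 1.30%


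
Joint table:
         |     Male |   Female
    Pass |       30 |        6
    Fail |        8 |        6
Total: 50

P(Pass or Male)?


P(Pass∨Male) = P(Pass) + P(Male) - P(Pass∧Male)
= (36 + 38 - 30)/50 = 44/50 = 22/25

P = 22/25 ≈ 88.00%


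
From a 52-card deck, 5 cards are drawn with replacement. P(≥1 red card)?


P(not a red card) = 26/52 = 1/2
P(none in 5 draws) = (1/2)^5 = 1/32
P(≥1 red card) = 1 - 1/32 = 31/32

P = 31/32 ≈ 96.88%


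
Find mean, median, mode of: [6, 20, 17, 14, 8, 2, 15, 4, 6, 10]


Sorted: [2, 4, 6, 6, 8, 10, 14, 15, 17, 20]
Mean = 102/10 = 51/5
Median = 9
Freq: {6: 2, 20: 1, 17: 1, 14: 1, 8: 1, 2: 1, 15: 1, 4: 1, 10: 1}
Mode: [6]

Mean=51/5, Median=9, Mode=6


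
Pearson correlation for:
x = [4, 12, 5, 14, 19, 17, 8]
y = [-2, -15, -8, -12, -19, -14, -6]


n=7, Σx=79, Σy=-76, Σxy=-1043, Σx²=1095, Σy²=1030
r = (7×(-1043) - 79×(-76))/√((7×1095 - 79²)(7×1030 - (-76)²))
= -1297/√(1424×1434) = -1297/√2042016 ≈ -1297/1428.9913 ≈ -0.9076

r ≈ -0.9076


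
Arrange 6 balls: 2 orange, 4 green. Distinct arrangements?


6!/(2!×4!) = 15

15


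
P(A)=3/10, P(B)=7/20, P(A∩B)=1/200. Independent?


P(A)×P(B) = 21/200
P(A∩B) = 1/200
Not equal → NOT independent

No, not independent


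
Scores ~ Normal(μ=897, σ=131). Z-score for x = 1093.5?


z = (x - μ)/σ = (1093.5 - 897)/131 = 1.5

z = 1.5


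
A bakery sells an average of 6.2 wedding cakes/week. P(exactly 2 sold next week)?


Poisson(λ=6.2): P(X=2) = e^(-λ)×λ^k/k!
= e^(-6.2) × 6.2^2 / 2!
≈ 0.002029430636 × 38.44 / 2 ≈ 0.039006

P(X=2) ≈ 0.039006 ≈ 3.90%


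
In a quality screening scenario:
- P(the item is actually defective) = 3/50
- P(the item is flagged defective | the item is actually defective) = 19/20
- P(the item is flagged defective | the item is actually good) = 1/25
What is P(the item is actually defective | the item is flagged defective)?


Using Bayes' theorem:
P(A|B) = P(B|A)·P(A) / P(B)

P(the item is flagged defective) = 19/20 × 3/50 + 1/25 × 47/50
= 57/1000 + 47/1250 = 473/5000

P(the item is actually defective|the item is flagged defective) = (57/1000) / (473/5000) = 285/473

P(the item is actually defective|the item is flagged defective) = 285/473 ≈ 60.25%


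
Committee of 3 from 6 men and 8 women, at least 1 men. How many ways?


Count by #men:
  1M,2W: C(6,1)×C(8,2)=168
  2M,1W: C(6,2)×C(8,1)=120
  3M,0W: C(6,3)×C(8,0)=20
Total = 308

308


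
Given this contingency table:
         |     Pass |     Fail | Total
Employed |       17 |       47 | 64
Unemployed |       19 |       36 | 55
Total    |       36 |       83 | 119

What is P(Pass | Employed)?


P(Pass | Employed) = 17/(17+47) = 17/64

P(Pass|Employed) = 17/64 ≈ 26.56%


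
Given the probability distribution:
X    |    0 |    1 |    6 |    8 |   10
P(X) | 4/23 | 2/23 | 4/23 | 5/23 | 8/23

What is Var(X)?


E[X] = 146/23
E[X²] = 1266/23
Var(X) = E[X²] - (E[X])² = 1266/23 - 21316/529 = 7802/529

Var(X) = 7802/529 ≈ 14.7486


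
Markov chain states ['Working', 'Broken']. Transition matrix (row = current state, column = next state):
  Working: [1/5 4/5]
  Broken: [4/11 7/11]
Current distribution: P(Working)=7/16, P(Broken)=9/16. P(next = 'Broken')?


P(next=Broken) = Σᵢ P(now=i)×P(i→Broken)
= 7/16×4/5 + 9/16×7/11
= 7/20 + 63/176 = 623/880

P = 623/880 ≈ 0.7080


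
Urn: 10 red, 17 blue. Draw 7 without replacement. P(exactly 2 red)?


Hypergeometric: C(10,2)×C(17,5)/C(27,7)
= 45×6188/888030 = 238/759

P(X=2) = 238/759 ≈ 31.36%


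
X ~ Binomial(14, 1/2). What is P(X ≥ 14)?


P(X ≥ 14) = Σ P(X=i) for i=14..14
P(X=14) = 1/16384
Sum = 1/16384

P(X ≥ 14) = 1/16384 ≈ 0.01%


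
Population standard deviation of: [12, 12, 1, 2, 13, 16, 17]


Mean = 73/7
  (12-73/7)²=121/49
  (12-73/7)²=121/49
  (1-73/7)²=4356/49
  (2-73/7)²=3481/49
  (13-73/7)²=324/49
  (16-73/7)²=1521/49
  (17-73/7)²=2116/49
Σ(x-μ)² = 1720/7
σ² = (1720/7)/7 = 1720/49

σ = √(1720/49) ≈ 5.9247


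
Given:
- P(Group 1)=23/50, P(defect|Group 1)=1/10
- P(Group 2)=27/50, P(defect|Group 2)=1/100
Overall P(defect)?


P(B) = Σ P(B|Aᵢ)×P(Aᵢ)
  1/10×23/50 = 23/500
  1/100×27/50 = 27/5000
Sum = 257/5000

P(defect) = 257/5000 ≈ 5.14%


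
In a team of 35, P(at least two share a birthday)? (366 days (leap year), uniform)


P(all different) = Π(366-i)/366 for i=0..34
= 0.186502
P(match) = 1 - 0.186502 = 0.813498

P ≈ 0.8135 ≈ 81.35%


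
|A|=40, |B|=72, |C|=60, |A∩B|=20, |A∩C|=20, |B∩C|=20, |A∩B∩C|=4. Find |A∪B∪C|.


|A∪B∪C| = 40+72+60-20-20-20+4 = 116

|A∪B∪C| = 116


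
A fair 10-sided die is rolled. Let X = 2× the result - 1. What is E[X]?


E[die] = (1+10)/2 = 11/2
E[X] = 2×11/2 - 1 = 10

E[X] = 10


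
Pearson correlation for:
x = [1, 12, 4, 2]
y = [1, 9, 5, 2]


n=4, Σx=19, Σy=17, Σxy=133, Σx²=165, Σy²=111
r = (4×133 - 19×17)/√((4×165 - 19²)(4×111 - 17²))
= 209/√(299×155) = 209/√46345 ≈ 209/215.2789 ≈ 0.9708

r ≈ 0.9708


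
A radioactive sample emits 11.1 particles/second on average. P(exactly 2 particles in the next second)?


Poisson(λ=11.1): P(X=2) = e^(-λ)×λ^k/k!
= e^(-11.1) × 11.1^2 / 2!
≈ 1.511232382e-05 × 123.21 / 2 ≈ 0.000931

P(X=2) ≈ 0.000931 ≈ 0.09%


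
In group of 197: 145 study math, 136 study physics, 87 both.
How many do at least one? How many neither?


|A∪B| = 145+136-87 = 194
Neither = 197-194 = 3

At least one: 194; Neither: 3


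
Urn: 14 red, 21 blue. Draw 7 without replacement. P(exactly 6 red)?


Hypergeometric: C(14,6)×C(21,1)/C(35,7)
= 3003×21/6724520 = 5733/611320

P(X=6) = 5733/611320 ≈ 0.94%


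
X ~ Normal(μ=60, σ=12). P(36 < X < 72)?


z₁=(36-60)/12=-2.0, z₂=(72-60)/12=1.0
P = Φ(1.0) - Φ(-2.0) = 0.841345 - 0.022750 = 0.818595 ≈ 0.8186

P(36 < X < 72) ≈ 0.8186


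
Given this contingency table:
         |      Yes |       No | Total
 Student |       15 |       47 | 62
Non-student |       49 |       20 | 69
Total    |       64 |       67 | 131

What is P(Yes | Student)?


P(Yes | Student) = 15/(15+47) = 15/62

P(Yes|Student) = 15/62 ≈ 24.19%


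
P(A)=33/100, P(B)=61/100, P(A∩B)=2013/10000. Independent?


P(A)×P(B) = 2013/10000
P(A∩B) = 2013/10000
Equal ✓ → Independent

Yes, independent


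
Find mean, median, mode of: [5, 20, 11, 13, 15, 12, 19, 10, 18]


Sorted: [5, 10, 11, 12, 13, 15, 18, 19, 20]
Mean = 123/9 = 41/3
Median = 13
Freq: {5: 1, 20: 1, 11: 1, 13: 1, 15: 1, 12: 1, 19: 1, 10: 1, 18: 1}
Mode: No mode

Mean=41/3, Median=13, Mode=No mode


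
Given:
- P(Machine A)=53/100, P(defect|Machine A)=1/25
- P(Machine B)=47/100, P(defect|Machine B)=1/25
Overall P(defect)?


P(B) = Σ P(B|Aᵢ)×P(Aᵢ)
  1/25×53/100 = 53/2500
  1/25×47/100 = 47/2500
Sum = 1/25

P(defect) = 1/25 ≈ 4.00%


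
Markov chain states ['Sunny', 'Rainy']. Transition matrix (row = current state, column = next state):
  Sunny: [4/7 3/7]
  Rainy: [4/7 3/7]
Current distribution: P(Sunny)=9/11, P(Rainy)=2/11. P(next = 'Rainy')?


P(next=Rainy) = Σᵢ P(now=i)×P(i→Rainy)
= 9/11×3/7 + 2/11×3/7
= 27/77 + 6/77 = 3/7

P = 3/7 ≈ 0.4286


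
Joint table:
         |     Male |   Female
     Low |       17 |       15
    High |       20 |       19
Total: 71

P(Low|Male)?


P(Low|Male) = 17/(17+20) = 17/37

P = 17/37 ≈ 45.95%


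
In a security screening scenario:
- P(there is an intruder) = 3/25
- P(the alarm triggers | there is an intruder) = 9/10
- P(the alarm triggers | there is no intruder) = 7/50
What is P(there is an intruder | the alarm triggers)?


Using Bayes' theorem:
P(A|B) = P(B|A)·P(A) / P(B)

P(the alarm triggers) = 9/10 × 3/25 + 7/50 × 22/25
= 27/250 + 77/625 = 289/1250

P(there is an intruder|the alarm triggers) = (27/250) / (289/1250) = 135/289

P(there is an intruder|the alarm triggers) = 135/289 ≈ 46.71%


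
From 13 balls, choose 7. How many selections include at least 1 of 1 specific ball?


Complement: C(13,7) - C(12,7) = 1716 - 792 = 924

924


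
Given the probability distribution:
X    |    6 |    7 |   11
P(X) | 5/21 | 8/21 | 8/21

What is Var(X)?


E[X] = 58/7
E[X²] = 220/3
Var(X) = E[X²] - (E[X])² = 220/3 - 3364/49 = 688/147

Var(X) = 688/147 ≈ 4.6803


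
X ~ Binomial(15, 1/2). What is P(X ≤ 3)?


P(X ≤ 3) = Σ P(X=i) for i=0..3
P(X=0) = 1/32768
P(X=1) = 15/32768
P(X=2) = 105/32768
P(X=3) = 455/32768
Sum = 9/512

P(X ≤ 3) = 9/512 ≈ 1.76%


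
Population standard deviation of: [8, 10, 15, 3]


Mean = 36/4 = 9
  (8-9)²=1
  (10-9)²=1
  (15-9)²=36
  (3-9)²=36
Σ(x-μ)² = 74
σ² = 74/4 = 37/2

σ = √(37/2) ≈ 4.3012


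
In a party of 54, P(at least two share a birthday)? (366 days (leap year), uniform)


P(all different) = Π(366-i)/366 for i=0..53
= 0.016316
P(match) = 1 - 0.016316 = 0.983684

P ≈ 0.9837 ≈ 98.37%


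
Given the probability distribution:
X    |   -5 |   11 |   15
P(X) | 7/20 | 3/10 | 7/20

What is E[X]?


E[X] = Σ x·P(X=x)
= (-5)×(7/20) + (11)×(3/10) + (15)×(7/20)
= 34/5

E[X] = 34/5


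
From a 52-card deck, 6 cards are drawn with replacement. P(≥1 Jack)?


P(not a Jack) = 48/52 = 12/13
P(none in 6 draws) = (12/13)^6 = 2985984/4826809
P(≥1 Jack) = 1 - 2985984/4826809 = 1840825/4826809

P = 1840825/4826809 ≈ 38.14%


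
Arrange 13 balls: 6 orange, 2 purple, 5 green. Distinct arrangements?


13!/(6!×2!×5!) = 36036

36036


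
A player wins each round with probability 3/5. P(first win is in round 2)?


Geometric: P(X=2) = (1-p)^(k-1)×p = (2/5)^1×3/5 = 6/25

P(X=2) = 6/25 ≈ 24.00%


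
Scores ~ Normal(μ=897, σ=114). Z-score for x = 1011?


z = (x - μ)/σ = (1011 - 897)/114 = 1.0

z = 1.0


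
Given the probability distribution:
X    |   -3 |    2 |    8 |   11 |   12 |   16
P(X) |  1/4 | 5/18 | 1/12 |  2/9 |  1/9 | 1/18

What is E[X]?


E[X] = Σ x·P(X=x)
= (-3)×(1/4) + (2)×(5/18) + (8)×(1/12) + (11)×(2/9) + (12)×(1/9) + (16)×(1/18)
= 185/36

E[X] = 185/36


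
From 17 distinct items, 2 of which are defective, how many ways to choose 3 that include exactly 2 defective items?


Choose 2 of the 2 defective items and 1 of the other 15 items:
C(2,2)×C(15,1) = 1×15 = 15

15


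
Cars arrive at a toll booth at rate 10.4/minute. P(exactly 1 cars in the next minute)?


Poisson(λ=10.4): P(X=1) = e^(-λ)×λ^k/k!
= e^(-10.4) × 10.4^1 / 1!
≈ 3.043248301e-05 × 10.4 / 1 ≈ 0.000316

P(X=1) ≈ 0.000316 ≈ 0.03%


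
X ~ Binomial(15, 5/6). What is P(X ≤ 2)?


P(X ≤ 2) = Σ P(X=i) for i=0..2
P(X=0) = 1/470184984576
P(X=1) = 25/156728328192
P(X=2) = 875/156728328192
Sum = 2701/470184984576

P(X ≤ 2) = 2701/470184984576 ≈ 0.00%


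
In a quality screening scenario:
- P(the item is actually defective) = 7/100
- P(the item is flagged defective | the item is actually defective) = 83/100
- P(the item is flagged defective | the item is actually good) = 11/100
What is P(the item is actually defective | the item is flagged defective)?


Using Bayes' theorem:
P(A|B) = P(B|A)·P(A) / P(B)

P(the item is flagged defective) = 83/100 × 7/100 + 11/100 × 93/100
= 581/10000 + 1023/10000 = 401/2500

P(the item is actually defective|the item is flagged defective) = (581/10000) / (401/2500) = 581/1604

P(the item is actually defective|the item is flagged defective) = 581/1604 ≈ 36.22%


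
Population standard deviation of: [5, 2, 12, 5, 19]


Mean = 43/5
  (5-43/5)²=324/25
  (2-43/5)²=1089/25
  (12-43/5)²=289/25
  (5-43/5)²=324/25
  (19-43/5)²=2704/25
Σ(x-μ)² = 946/5
σ² = (946/5)/5 = 946/25

σ = √(946/25) ≈ 6.1514


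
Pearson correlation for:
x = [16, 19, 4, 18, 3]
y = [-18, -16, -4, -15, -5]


n=5, Σx=60, Σy=-58, Σxy=-893, Σx²=966, Σy²=846
r = (5×(-893) - 60×(-58))/√((5×966 - 60²)(5×846 - (-58)²))
= -985/√(1230×866) = -985/√1065180 ≈ -985/1032.0756 ≈ -0.9544

r ≈ -0.9544


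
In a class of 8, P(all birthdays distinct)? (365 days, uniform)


P(all different) = Π(365-i)/365 for i=0..7
= (365/365)×(364/365)×...×(358/365)
= 0.925665

P ≈ 0.9257 ≈ 92.57%


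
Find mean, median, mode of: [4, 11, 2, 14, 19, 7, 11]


Sorted: [2, 4, 7, 11, 11, 14, 19]
Mean = 68/7
Median = 11
Freq: {4: 1, 11: 2, 2: 1, 14: 1, 19: 1, 7: 1}
Mode: [11]

Mean=68/7, Median=11, Mode=11


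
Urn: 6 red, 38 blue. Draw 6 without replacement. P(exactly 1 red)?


Hypergeometric: C(6,1)×C(38,5)/C(44,6)
= 6×501942/7059052 = 107559/252109

P(X=1) = 107559/252109 ≈ 42.66%


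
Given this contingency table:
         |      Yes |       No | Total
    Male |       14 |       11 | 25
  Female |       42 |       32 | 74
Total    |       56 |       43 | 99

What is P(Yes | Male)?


P(Yes | Male) = 14/(14+11) = 14/25

P(Yes|Male) = 14/25 ≈ 56.00%


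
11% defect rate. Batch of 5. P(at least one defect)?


P(all good) = (89/100)^5 = 5584059449/10000000000
P(≥1 defect) = 4415940551/10000000000

P = 4415940551/10000000000 ≈ 44.16%


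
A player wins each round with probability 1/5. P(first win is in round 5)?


Geometric: P(X=5) = (1-p)^(k-1)×p = (4/5)^4×1/5 = 256/3125

P(X=5) = 256/3125 ≈ 8.19%


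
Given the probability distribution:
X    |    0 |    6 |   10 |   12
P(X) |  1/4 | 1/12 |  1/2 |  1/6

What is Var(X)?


E[X] = 15/2
E[X²] = 77
Var(X) = E[X²] - (E[X])² = 77 - 225/4 = 83/4

Var(X) = 83/4 ≈ 20.7500


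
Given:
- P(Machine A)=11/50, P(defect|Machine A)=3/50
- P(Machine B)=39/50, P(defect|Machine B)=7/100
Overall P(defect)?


P(B) = Σ P(B|Aᵢ)×P(Aᵢ)
  3/50×11/50 = 33/2500
  7/100×39/50 = 273/5000
Sum = 339/5000

P(defect) = 339/5000 ≈ 6.78%


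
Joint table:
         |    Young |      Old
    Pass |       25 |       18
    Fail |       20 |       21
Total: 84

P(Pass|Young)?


P(Pass|Young) = 25/(25+20) = 25/45 = 5/9

P = 5/9 ≈ 55.56%


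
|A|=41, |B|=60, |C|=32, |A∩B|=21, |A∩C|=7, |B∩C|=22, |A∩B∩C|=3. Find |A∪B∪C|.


|A∪B∪C| = 41+60+32-21-7-22+3 = 86

|A∪B∪C| = 86


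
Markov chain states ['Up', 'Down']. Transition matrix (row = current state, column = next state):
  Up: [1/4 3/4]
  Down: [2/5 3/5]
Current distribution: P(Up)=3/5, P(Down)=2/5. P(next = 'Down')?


P(next=Down) = Σᵢ P(now=i)×P(i→Down)
= 3/5×3/4 + 2/5×3/5
= 9/20 + 6/25 = 69/100

P = 69/100 ≈ 0.6900


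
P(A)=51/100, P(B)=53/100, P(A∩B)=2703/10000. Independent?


P(A)×P(B) = 2703/10000
P(A∩B) = 2703/10000
Equal ✓ → Independent

Yes, independent


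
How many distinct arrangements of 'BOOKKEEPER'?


Letters: 10, freq: {'B': 1, 'O': 2, 'K': 2, 'E': 3, 'P': 1, 'R': 1}
10!/(1!×2!×2!×3!×1!×1!) = 3628800/24 = 151200

151200


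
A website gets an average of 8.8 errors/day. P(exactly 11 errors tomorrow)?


Poisson(λ=8.8): P(X=11) = e^(-λ)×λ^k/k!
= e^(-8.8) × 8.8^11 / 11!
≈ 0.0001507330751 × 24508085888.8 / 39916800 ≈ 0.092547

P(X=11) ≈ 0.092547 ≈ 9.25%


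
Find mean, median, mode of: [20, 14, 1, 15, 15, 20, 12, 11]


Sorted: [1, 11, 12, 14, 15, 15, 20, 20]
Mean = 108/8 = 27/2
Median = 29/2
Freq: {20: 2, 14: 1, 1: 1, 15: 2, 12: 1, 11: 1}
Mode: [15, 20]

Mean=27/2, Median=29/2, Mode=[15, 20]


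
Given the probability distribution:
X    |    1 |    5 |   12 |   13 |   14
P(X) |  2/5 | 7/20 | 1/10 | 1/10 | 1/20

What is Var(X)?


E[X] = 107/20
E[X²] = 201/4
Var(X) = E[X²] - (E[X])² = 201/4 - 11449/400 = 8651/400

Var(X) = 8651/400 ≈ 21.6275


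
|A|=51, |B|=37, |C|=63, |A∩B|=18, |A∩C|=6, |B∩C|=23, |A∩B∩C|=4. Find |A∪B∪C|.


|A∪B∪C| = 51+37+63-18-6-23+4 = 108

|A∪B∪C| = 108


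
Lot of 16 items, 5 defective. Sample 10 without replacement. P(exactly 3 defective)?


Hypergeometric: C(5,3)×C(11,7)/C(16,10)
= 10×330/8008 = 75/182

P(X=3) = 75/182 ≈ 41.21%


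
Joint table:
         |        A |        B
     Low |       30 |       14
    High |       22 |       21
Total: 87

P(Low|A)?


P(Low|A) = 30/(30+22) = 30/52 = 15/26

P = 15/26 ≈ 57.69%


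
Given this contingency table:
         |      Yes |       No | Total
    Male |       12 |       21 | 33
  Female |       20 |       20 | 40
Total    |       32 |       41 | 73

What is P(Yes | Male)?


P(Yes | Male) = 12/(12+21) = 12/33 = 4/11

P(Yes|Male) = 4/11 ≈ 36.36%


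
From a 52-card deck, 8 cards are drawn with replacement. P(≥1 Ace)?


P(not a Ace) = 48/52 = 12/13
P(none in 8 draws) = (12/13)^8 = 429981696/815730721
P(≥1 Ace) = 1 - 429981696/815730721 = 385749025/815730721

P = 385749025/815730721 ≈ 47.29%


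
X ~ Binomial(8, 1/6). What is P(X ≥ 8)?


P(X ≥ 8) = Σ P(X=i) for i=8..8
P(X=8) = 1/1679616
Sum = 1/1679616

P(X ≥ 8) = 1/1679616 ≈ 0.00%


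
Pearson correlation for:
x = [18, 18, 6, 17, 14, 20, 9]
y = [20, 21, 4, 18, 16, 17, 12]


n=7, Σx=102, Σy=108, Σxy=1740, Σx²=1650, Σy²=1870
r = (7×1740 - 102×108)/√((7×1650 - 102²)(7×1870 - 108²))
= 1164/√(1146×1426) = 1164/√1634196 ≈ 1164/1278.3568 ≈ 0.9105

r ≈ 0.9105


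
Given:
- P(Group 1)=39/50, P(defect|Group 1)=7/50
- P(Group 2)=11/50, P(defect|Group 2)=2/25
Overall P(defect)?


P(B) = Σ P(B|Aᵢ)×P(Aᵢ)
  7/50×39/50 = 273/2500
  2/25×11/50 = 11/625
Sum = 317/2500

P(defect) = 317/2500 ≈ 12.68%


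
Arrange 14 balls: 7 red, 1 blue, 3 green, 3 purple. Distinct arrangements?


14!/(7!×1!×3!×3!) = 480480

480480


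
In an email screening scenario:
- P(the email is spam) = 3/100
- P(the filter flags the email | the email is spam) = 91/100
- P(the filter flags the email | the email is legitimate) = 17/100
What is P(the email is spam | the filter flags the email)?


Using Bayes' theorem:
P(A|B) = P(B|A)·P(A) / P(B)

P(the filter flags the email) = 91/100 × 3/100 + 17/100 × 97/100
= 273/10000 + 1649/10000 = 961/5000

P(the email is spam|the filter flags the email) = (273/10000) / (961/5000) = 273/1922

P(the email is spam|the filter flags the email) = 273/1922 ≈ 14.20%


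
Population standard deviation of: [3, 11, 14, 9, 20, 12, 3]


Mean = 72/7
  (3-72/7)²=2601/49
  (11-72/7)²=25/49
  (14-72/7)²=676/49
  (9-72/7)²=81/49
  (20-72/7)²=4624/49
  (12-72/7)²=144/49
  (3-72/7)²=2601/49
Σ(x-μ)² = 1536/7
σ² = (1536/7)/7 = 1536/49

σ = √(1536/49) ≈ 5.5988


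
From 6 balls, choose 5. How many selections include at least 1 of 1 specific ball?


Complement: C(6,5) - C(5,5) = 6 - 1 = 5

5
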